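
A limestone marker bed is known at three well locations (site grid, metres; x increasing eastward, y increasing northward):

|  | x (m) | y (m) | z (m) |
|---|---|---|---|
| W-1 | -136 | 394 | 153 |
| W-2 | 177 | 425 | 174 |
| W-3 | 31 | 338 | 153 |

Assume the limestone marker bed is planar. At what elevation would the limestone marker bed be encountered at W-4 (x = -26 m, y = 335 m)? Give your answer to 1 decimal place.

Two edge vectors: W-1→W-2 = (313, 31, 21), W-1→W-3 = (167, -56, 0).
Normal n = (W-1→W-2) × (W-1→W-3) = (1176, 3507, -22705).
So ∂z/∂x = −n_x/n_z = 0.05179 and ∂z/∂y = −n_y/n_z = 0.15446.
Intercept c from W-1: 153 + 7.04 − 60.86 = 99.19.
At (-26, 335): z = −1.3 + 51.7 + 99.19 = 149.6 m.

149.6 m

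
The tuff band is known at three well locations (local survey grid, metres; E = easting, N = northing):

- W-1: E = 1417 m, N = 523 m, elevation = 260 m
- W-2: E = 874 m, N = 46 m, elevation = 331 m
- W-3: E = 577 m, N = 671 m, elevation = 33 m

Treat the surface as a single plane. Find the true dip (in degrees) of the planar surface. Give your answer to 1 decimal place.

23.3°

Two edge vectors: W-1→W-2 = (-543, -477, 71), W-1→W-3 = (-840, 148, -227).
Normal n = (W-1→W-2) × (W-1→W-3) = (97771, -182901, -481044).
So ∂z/∂E = −n_x/n_z = 0.20325 and ∂z/∂N = −n_y/n_z = −0.38022.
Gradient magnitude |∇z| = √(a² + b²) = √(0.04131 + 0.14456) = 0.43113.
True dip = arctan(0.43113) = 23.3°, dipping toward NNW (azimuth ≈ 332°).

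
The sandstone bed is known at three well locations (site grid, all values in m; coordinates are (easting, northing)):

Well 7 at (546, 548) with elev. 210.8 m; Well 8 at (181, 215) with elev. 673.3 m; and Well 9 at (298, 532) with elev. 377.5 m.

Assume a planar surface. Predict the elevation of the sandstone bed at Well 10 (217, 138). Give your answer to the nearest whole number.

Let the plane be z = a·E + b·N + c.
Well 8−Well 7: −365a − 333b = 462.5;  Well 9−Well 7: −248a − 16b = 166.7.
Solving gives a = −0.62690, b = −0.70174.
Then c = 210.8 − a·546 − b·548 = 937.64.
At (217, 138): z = −136.0 − 96.8 + 937.64 = 704.8 m.

705 m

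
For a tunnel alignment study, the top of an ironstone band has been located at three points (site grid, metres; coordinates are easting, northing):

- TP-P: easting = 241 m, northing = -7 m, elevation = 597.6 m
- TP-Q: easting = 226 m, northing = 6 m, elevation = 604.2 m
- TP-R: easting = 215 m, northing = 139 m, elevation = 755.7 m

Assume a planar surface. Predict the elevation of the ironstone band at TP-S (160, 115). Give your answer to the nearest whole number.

Let the plane be z = a·easting + b·northing + c.
TP-Q−TP-P: −15a + 13b = 6.6;  TP-R−TP-P: −26a + 146b = 158.1.
Solving gives a = 0.58947, b = 1.18785.
Then c = 597.6 − a·241 − b·-7 = 463.85.
At (160, 115): z = 94.3 + 136.6 + 463.85 = 694.8 m.

695 m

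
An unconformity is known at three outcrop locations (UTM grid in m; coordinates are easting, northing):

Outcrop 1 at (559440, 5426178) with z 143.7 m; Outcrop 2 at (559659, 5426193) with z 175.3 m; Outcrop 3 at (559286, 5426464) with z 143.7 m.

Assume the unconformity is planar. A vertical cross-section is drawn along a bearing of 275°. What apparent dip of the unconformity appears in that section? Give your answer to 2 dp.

7.53°

Let the plane be z = a·easting + b·northing + c.
Outcrop 2−Outcrop 1: 219a + 15b = 31.6;  Outcrop 3−Outcrop 1: −154a + 286b = 0.
Solving gives a = 0.13916, b = 0.07493.
Unit vector along 275° is (sin 275°, cos 275°) = (-0.9962, 0.0872).
Slope in that direction = a·(-0.9962) + b·(0.0872) = −0.13210.
Apparent dip = arctan|0.13210| = 7.53° (true dip is 9.0°, so apparent ≤ true as expected).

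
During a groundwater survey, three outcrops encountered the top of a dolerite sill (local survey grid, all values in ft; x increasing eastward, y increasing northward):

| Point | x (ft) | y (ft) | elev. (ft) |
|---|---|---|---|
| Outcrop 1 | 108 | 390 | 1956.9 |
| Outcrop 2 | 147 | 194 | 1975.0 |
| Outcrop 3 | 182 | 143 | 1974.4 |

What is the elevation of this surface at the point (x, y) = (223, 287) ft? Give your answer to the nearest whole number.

Two edge vectors: Outcrop 1→Outcrop 2 = (39, -196, 18.1), Outcrop 1→Outcrop 3 = (74, -247, 17.5).
Normal n = (Outcrop 1→Outcrop 2) × (Outcrop 1→Outcrop 3) = (1040.7, 656.9, 4871).
So ∂z/∂x = −n_x/n_z = −0.21365 and ∂z/∂y = −n_y/n_z = −0.13486.
Intercept c from Outcrop 1: 1956.9 + 23.07 + 52.60 = 2032.57.
At (223, 287): z = −47.6 − 38.7 + 2032.57 = 1946.2 ft.

1946 ft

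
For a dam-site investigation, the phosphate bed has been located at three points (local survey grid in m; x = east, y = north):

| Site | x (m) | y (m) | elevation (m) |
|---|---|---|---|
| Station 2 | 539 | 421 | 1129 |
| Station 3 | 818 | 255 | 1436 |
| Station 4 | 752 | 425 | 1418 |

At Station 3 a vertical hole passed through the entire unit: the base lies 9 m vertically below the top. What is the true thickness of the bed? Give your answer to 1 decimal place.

5.2 m

Let the plane be z = a·x + b·y + c.
Station 3−Station 2: 279a − 166b = 307;  Station 4−Station 2: 213a + 4b = 289.
Solving gives a = 1.34896, b = 0.41783.
|∇z| = √(a²+b²) = 1.41219, so dip δ = arctan(1.41219) = 54.70°.
True thickness = vertical thickness × cos δ = 9 × cos 54.70° = 5.2 m.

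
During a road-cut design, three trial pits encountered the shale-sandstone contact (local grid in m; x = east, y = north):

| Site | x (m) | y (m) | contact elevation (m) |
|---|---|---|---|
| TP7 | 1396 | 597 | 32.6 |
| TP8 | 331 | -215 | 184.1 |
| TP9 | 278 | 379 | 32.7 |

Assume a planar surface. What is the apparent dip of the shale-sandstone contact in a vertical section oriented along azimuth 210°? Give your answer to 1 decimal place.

10.9°

Two edge vectors: TP7→TP8 = (-1065, -812, 151.5), TP7→TP9 = (-1118, -218, 0.1).
Normal n = (TP7→TP8) × (TP7→TP9) = (32945.8, -169270.5, -675646).
So ∂z/∂x = −n_x/n_z = 0.04876 and ∂z/∂y = −n_y/n_z = −0.25053.
Unit vector along 210° is (sin 210°, cos 210°) = (-0.5000, -0.8660).
Slope in that direction = a·(-0.5000) + b·(-0.8660) = 0.19259.
Apparent dip = arctan|0.19259| = 10.9° (true dip is 14.3°, so apparent ≤ true as expected).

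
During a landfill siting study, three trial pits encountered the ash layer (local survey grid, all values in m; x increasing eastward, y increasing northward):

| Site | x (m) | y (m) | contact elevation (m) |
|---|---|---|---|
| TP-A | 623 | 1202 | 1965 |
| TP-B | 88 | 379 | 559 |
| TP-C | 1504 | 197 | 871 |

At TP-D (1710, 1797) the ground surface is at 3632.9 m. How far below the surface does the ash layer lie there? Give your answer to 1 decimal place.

367.1 m

Let the plane be z = a·x + b·y + c.
TP-B−TP-A: −535a − 823b = −1406;  TP-C−TP-A: 881a − 1005b = −1094.
Solving gives a = 0.405997, b = 1.444461.
Then c = 1965 − a·623 − b·1202 = −24.18.
At (1710, 1797): z_contact = 694.26 + 2595.70 − 24.18 = 3265.77 m.
Depth below ground = 3632.9 − 3265.77 = 367.1 m.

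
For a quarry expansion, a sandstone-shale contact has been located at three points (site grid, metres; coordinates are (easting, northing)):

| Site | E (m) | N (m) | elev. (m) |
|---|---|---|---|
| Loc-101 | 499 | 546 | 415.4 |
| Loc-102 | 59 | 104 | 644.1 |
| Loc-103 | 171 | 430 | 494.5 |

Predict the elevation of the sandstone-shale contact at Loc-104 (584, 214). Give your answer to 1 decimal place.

549.9 m

Two edge vectors: Loc-101→Loc-102 = (-440, -442, 228.7), Loc-101→Loc-103 = (-328, -116, 79.1).
Normal n = (Loc-101→Loc-102) × (Loc-101→Loc-103) = (-8433, -40209.6, -93936).
So ∂z/∂E = −n_x/n_z = −0.08977 and ∂z/∂N = −n_y/n_z = −0.42805.
Intercept c from Loc-101: 415.4 + 44.80 + 233.72 = 693.91.
At (584, 214): z = −52.4 − 91.6 + 693.91 = 549.9 m.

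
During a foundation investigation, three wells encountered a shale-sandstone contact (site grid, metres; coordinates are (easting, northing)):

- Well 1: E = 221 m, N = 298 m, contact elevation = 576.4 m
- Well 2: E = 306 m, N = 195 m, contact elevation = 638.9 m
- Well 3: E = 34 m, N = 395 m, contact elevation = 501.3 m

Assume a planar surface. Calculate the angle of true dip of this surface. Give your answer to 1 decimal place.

Two edge vectors: Well 1→Well 2 = (85, -103, 62.5), Well 1→Well 3 = (-187, 97, -75.1).
Normal n = (Well 1→Well 2) × (Well 1→Well 3) = (1672.8, -5304, -11016).
So ∂z/∂E = −n_x/n_z = 0.15185 and ∂z/∂N = −n_y/n_z = −0.48148.
Gradient magnitude |∇z| = √(a² + b²) = √(0.02306 + 0.23182) = 0.50486.
True dip = arctan(0.50486) = 26.8°, dipping toward NNW (azimuth ≈ 342°).

26.8°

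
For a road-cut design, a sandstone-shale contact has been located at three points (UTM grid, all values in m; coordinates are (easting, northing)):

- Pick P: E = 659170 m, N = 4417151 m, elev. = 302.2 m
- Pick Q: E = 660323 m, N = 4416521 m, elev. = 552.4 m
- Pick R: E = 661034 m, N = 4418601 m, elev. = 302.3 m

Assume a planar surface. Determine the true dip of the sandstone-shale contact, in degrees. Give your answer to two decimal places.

11.73°

Two edge vectors: Pick P→Pick Q = (1153, -630, 250.2), Pick P→Pick R = (1864, 1450, 0.1).
Normal n = (Pick P→Pick Q) × (Pick P→Pick R) = (-362853, 466257.5, 2846170).
So ∂z/∂E = −n_x/n_z = 0.12749 and ∂z/∂N = −n_y/n_z = −0.16382.
Gradient magnitude |∇z| = √(a² + b²) = √(0.01625 + 0.02684) = 0.20758.
True dip = arctan(0.20758) = 11.73°, dipping toward NW (azimuth ≈ 322°).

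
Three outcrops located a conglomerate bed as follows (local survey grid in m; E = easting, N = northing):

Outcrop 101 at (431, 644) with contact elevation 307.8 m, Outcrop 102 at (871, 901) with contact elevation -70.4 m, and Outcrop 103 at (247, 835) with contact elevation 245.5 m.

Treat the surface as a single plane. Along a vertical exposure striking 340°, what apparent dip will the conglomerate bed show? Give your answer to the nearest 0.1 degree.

28.7°

Two edge vectors: Outcrop 101→Outcrop 102 = (440, 257, -378.2), Outcrop 101→Outcrop 103 = (-184, 191, -62.3).
Normal n = (Outcrop 101→Outcrop 102) × (Outcrop 101→Outcrop 103) = (56225.1, 97000.8, 131328).
So ∂z/∂E = −n_x/n_z = −0.42813 and ∂z/∂N = −n_y/n_z = −0.73861.
Unit vector along 340° is (sin 340°, cos 340°) = (-0.3420, 0.9397).
Slope in that direction = a·(-0.3420) + b·(0.9397) = −0.54764.
Apparent dip = arctan|0.54764| = 28.7° (true dip is 40.5°, so apparent ≤ true as expected).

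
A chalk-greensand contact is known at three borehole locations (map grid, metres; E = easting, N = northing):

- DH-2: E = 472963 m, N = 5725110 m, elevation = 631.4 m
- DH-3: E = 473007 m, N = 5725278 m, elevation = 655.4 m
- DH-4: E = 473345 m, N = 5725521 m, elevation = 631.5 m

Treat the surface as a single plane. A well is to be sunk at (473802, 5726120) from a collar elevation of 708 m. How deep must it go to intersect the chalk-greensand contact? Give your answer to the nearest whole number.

Two edge vectors: DH-2→DH-3 = (44, 168, 24), DH-2→DH-4 = (382, 411, 0.1).
Normal n = (DH-2→DH-3) × (DH-2→DH-4) = (-9847.2, 9163.6, -46092).
So ∂z/∂E = −n_x/n_z = −0.21364228 and ∂z/∂N = −n_y/n_z = 0.19881107.
Intercept c from DH-2: 631.4 + 101044.89 − 1138215.27 = −1036538.97.
At (473802, 5726120): z_contact = −101224.1 + 1138416.1 − 1036538.97 = 653.0 m.
Depth below ground = 708 − 653.0 = 55 m.

55 m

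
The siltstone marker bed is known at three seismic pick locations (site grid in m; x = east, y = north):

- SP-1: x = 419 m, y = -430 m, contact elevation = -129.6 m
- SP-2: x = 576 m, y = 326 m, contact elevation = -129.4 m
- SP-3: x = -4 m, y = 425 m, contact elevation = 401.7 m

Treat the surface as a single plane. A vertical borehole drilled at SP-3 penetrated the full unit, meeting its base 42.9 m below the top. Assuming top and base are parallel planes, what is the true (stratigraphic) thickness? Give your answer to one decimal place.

31.8 m

Two edge vectors: SP-1→SP-2 = (157, 756, 0.2), SP-1→SP-3 = (-423, 855, 531.3).
Normal n = (SP-1→SP-2) × (SP-1→SP-3) = (401491.8, -83498.7, 454023).
So ∂z/∂x = −n_x/n_z = −0.88430 and ∂z/∂y = −n_y/n_z = 0.18391.
|∇z| = √(a²+b²) = 0.90322, so dip δ = arctan(0.90322) = 42.09°.
True thickness = vertical thickness × cos δ = 42.9 × cos 42.09° = 31.8 m.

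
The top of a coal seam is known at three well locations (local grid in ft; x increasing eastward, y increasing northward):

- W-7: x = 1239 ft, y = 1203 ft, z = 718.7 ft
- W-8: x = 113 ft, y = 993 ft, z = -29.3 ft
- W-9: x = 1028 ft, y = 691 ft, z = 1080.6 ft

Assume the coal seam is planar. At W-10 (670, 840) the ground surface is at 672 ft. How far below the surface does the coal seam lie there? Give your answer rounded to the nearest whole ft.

Let the plane be z = a·x + b·y + c.
W-8−W-7: −1126a − 210b = −748;  W-9−W-7: −211a − 512b = 361.9.
Solving gives a = 0.86241, b = −1.06224.
Then c = 718.7 − a·1239 − b·1203 = 928.05.
At (670, 840): z_contact = 577.8 − 892.3 + 928.05 = 613.6 ft.
Depth below ground = 672 − 613.6 = 58 ft.

58 ft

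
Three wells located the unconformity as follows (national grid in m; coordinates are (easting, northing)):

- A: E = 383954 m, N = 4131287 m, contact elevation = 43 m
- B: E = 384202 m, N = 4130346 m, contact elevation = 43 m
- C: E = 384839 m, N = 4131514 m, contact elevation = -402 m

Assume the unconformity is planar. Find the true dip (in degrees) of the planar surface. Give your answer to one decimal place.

Let the plane be z = a·E + b·N + c.
B−A: 248a − 941b = 0;  C−A: 885a + 227b = −445.
Solving gives a = −0.47099, b = −0.12413.
Gradient magnitude |∇z| = √(a² + b²) = √(0.22183 + 0.01541) = 0.48707.
True dip = arctan(0.48707) = 26.0°, dipping toward ENE (azimuth ≈ 075°).

26.0°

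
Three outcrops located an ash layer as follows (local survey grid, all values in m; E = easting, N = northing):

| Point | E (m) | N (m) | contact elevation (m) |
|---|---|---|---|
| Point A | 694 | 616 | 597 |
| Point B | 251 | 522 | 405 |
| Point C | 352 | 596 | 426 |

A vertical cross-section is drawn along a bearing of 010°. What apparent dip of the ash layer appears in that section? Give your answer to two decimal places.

18.54°

Two edge vectors: Point A→Point B = (-443, -94, -192), Point A→Point C = (-342, -20, -171).
Normal n = (Point A→Point B) × (Point A→Point C) = (12234, -10089, -23288).
So ∂z/∂E = −n_x/n_z = 0.52533 and ∂z/∂N = −n_y/n_z = −0.43323.
Unit vector along 010° is (sin 10°, cos 10°) = (0.1736, 0.9848).
Slope in that direction = a·(0.1736) + b·(0.9848) = −0.33542.
Apparent dip = arctan|0.33542| = 18.54° (true dip is 34.3°, so apparent ≤ true as expected).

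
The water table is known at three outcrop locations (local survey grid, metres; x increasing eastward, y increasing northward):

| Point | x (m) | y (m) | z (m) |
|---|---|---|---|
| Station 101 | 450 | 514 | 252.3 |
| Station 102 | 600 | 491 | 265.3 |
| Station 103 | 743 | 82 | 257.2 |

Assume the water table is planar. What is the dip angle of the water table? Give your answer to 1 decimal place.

Two edge vectors: Station 101→Station 102 = (150, -23, 13), Station 101→Station 103 = (293, -432, 4.9).
Normal n = (Station 101→Station 102) × (Station 101→Station 103) = (5503.3, 3074, -58061).
So ∂z/∂x = −n_x/n_z = 0.09478 and ∂z/∂y = −n_y/n_z = 0.05294.
Gradient magnitude |∇z| = √(a² + b²) = √(0.00898 + 0.00280) = 0.10857.
True dip = arctan(0.10857) = 6.2°, dipping toward WSW (azimuth ≈ 241°).

6.2°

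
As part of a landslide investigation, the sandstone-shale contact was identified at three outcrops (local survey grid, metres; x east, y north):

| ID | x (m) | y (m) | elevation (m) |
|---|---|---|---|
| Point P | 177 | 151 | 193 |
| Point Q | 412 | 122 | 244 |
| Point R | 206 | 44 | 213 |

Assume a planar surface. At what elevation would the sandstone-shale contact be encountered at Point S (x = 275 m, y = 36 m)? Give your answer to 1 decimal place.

227.9 m

Two edge vectors: Point P→Point Q = (235, -29, 51), Point P→Point R = (29, -107, 20).
Normal n = (Point P→Point Q) × (Point P→Point R) = (4877, -3221, -24304).
So ∂z/∂x = −n_x/n_z = 0.20067 and ∂z/∂y = −n_y/n_z = −0.13253.
Intercept c from Point P: 193 − 35.52 + 20.01 = 177.49.
At (275, 36): z = 55.2 − 4.8 + 177.49 = 227.9 m.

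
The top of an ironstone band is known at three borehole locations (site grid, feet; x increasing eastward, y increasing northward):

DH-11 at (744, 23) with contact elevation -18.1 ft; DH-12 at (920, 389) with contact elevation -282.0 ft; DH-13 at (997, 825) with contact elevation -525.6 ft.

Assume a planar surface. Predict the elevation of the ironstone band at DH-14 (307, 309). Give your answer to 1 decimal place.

Two edge vectors: DH-11→DH-12 = (176, 366, -263.9), DH-11→DH-13 = (253, 802, -507.5).
Normal n = (DH-11→DH-12) × (DH-11→DH-13) = (25902.8, 22553.3, 48554).
So ∂z/∂x = −n_x/n_z = −0.53348 and ∂z/∂y = −n_y/n_z = −0.46450.
Intercept c from DH-11: -18.1 + 396.91 + 10.68 = 389.50.
At (307, 309): z = −163.8 − 143.5 + 389.50 = 82.2 ft.

82.2 ft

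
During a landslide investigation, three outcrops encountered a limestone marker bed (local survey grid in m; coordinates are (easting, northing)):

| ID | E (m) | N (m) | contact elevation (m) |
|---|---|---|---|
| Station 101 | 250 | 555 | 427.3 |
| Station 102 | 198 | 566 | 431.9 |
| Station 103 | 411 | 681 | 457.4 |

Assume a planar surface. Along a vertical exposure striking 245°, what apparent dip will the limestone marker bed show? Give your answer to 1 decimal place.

Let the plane be z = a·E + b·N + c.
Station 102−Station 101: −52a + 11b = 4.6;  Station 103−Station 101: 161a + 126b = 30.1.
Solving gives a = −0.02986, b = 0.27704.
Unit vector along 245° is (sin 245°, cos 245°) = (-0.9063, -0.4226).
Slope in that direction = a·(-0.9063) + b·(-0.4226) = −0.09002.
Apparent dip = arctan|0.09002| = 5.1° (true dip is 15.6°, so apparent ≤ true as expected).

5.1°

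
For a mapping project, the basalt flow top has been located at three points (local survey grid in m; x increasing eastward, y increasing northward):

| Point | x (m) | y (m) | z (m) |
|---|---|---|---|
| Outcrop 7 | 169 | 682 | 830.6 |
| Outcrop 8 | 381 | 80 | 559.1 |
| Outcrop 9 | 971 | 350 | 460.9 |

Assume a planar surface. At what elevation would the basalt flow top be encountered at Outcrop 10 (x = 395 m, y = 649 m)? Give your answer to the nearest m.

Two edge vectors: Outcrop 7→Outcrop 8 = (212, -602, -271.5), Outcrop 7→Outcrop 9 = (802, -332, -369.7).
Normal n = (Outcrop 7→Outcrop 8) × (Outcrop 7→Outcrop 9) = (132421.4, -139366.6, 412420).
So ∂z/∂x = −n_x/n_z = −0.32108 and ∂z/∂y = −n_y/n_z = 0.33792.
Intercept c from Outcrop 7: 830.6 + 54.26 − 230.46 = 654.40.
At (395, 649): z = −126.8 + 219.3 + 654.40 = 746.9 m.

747 m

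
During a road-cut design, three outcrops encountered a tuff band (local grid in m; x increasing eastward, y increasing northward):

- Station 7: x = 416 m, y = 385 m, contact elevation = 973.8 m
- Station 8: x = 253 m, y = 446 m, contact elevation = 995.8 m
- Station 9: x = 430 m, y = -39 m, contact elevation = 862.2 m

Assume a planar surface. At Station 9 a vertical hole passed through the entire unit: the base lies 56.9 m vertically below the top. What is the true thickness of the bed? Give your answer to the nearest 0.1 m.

55.0 m

Two edge vectors: Station 7→Station 8 = (-163, 61, 22), Station 7→Station 9 = (14, -424, -111.6).
Normal n = (Station 7→Station 8) × (Station 7→Station 9) = (2520.4, -17882.8, 68258).
So ∂z/∂x = −n_x/n_z = −0.03692 and ∂z/∂y = −n_y/n_z = 0.26199.
|∇z| = √(a²+b²) = 0.26458, so dip δ = arctan(0.26458) = 14.82°.
True thickness = vertical thickness × cos δ = 56.9 × cos 14.82° = 55.0 m.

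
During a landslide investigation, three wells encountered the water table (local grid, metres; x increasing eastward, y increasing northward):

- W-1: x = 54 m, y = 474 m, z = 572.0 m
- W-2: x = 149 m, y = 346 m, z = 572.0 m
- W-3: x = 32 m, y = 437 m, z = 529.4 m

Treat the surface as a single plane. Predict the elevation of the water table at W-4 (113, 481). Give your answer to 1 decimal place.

627.3 m

Two edge vectors: W-1→W-2 = (95, -128, 0), W-1→W-3 = (-22, -37, -42.6).
Normal n = (W-1→W-2) × (W-1→W-3) = (5452.8, 4047, -6331).
So ∂z/∂x = −n_x/n_z = 0.86129 and ∂z/∂y = −n_y/n_z = 0.63924.
Intercept c from W-1: 572 − 46.51 − 303.00 = 222.49.
At (113, 481): z = 97.3 + 307.5 + 222.49 = 627.3 m.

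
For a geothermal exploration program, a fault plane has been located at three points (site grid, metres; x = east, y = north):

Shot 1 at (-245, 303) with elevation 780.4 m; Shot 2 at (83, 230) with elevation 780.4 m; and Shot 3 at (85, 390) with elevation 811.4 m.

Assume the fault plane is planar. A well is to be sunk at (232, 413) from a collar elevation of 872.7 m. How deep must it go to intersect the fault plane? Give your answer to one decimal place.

50.5 m

Two edge vectors: Shot 1→Shot 2 = (328, -73, 0), Shot 1→Shot 3 = (330, 87, 31).
Normal n = (Shot 1→Shot 2) × (Shot 1→Shot 3) = (-2263, -10168, 52626).
So ∂z/∂x = −n_x/n_z = 0.04300 and ∂z/∂y = −n_y/n_z = 0.19321.
Intercept c from Shot 1: 780.4 + 10.54 − 58.54 = 732.39.
At (232, 413): z_contact = 9.98 + 79.80 + 732.39 = 822.17 m.
Depth below ground = 872.7 − 822.17 = 50.5 m.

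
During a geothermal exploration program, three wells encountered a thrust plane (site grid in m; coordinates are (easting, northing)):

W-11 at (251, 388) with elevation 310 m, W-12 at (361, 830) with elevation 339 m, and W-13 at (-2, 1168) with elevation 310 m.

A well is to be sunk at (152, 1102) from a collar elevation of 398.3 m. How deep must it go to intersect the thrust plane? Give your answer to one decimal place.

73.1 m

Two edge vectors: W-11→W-12 = (110, 442, 29), W-11→W-13 = (-253, 780, 0).
Normal n = (W-11→W-12) × (W-11→W-13) = (-22620, -7337, 197626).
So ∂z/∂E = −n_x/n_z = 0.114459 and ∂z/∂N = −n_y/n_z = 0.037126.
Intercept c from W-11: 310 − 28.73 − 14.40 = 266.87.
At (152, 1102): z_contact = 17.40 + 40.91 + 266.87 = 325.18 m.
Depth below ground = 398.3 − 325.18 = 73.1 m.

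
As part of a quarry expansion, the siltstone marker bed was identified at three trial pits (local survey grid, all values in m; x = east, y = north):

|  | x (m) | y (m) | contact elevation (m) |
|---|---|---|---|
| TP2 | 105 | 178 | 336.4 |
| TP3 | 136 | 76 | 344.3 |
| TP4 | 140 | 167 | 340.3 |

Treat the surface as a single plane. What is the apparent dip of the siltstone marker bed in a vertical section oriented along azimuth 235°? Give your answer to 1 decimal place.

2.9°

Two edge vectors: TP2→TP3 = (31, -102, 7.9), TP2→TP4 = (35, -11, 3.9).
Normal n = (TP2→TP3) × (TP2→TP4) = (-310.9, 155.6, 3229).
So ∂z/∂x = −n_x/n_z = 0.09628 and ∂z/∂y = −n_y/n_z = −0.04819.
Unit vector along 235° is (sin 235°, cos 235°) = (-0.8192, -0.5736).
Slope in that direction = a·(-0.8192) + b·(-0.5736) = −0.05123.
Apparent dip = arctan|0.05123| = 2.9° (true dip is 6.1°, so apparent ≤ true as expected).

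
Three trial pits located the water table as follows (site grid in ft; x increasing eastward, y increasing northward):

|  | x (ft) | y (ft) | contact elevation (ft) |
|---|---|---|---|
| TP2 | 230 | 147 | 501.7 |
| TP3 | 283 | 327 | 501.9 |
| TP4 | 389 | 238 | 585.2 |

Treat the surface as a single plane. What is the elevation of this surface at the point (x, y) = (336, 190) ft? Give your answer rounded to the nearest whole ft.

Let the plane be z = a·x + b·y + c.
TP3−TP2: 53a + 180b = 0.2;  TP4−TP2: 159a + 91b = 83.5.
Solving gives a = 0.63083, b = −0.18463.
Then c = 501.7 − a·230 − b·147 = 383.75.
At (336, 190): z = 212.0 − 35.1 + 383.75 = 560.6 ft.

561 ft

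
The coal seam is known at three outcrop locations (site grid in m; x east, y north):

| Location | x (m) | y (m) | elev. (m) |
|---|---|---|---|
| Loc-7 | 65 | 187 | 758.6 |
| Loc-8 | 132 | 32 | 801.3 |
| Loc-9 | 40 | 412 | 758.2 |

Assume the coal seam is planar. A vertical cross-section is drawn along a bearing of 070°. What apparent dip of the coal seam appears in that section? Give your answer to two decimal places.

Let the plane be z = a·x + b·y + c.
Loc-8−Loc-7: 67a − 155b = 42.7;  Loc-9−Loc-7: −25a + 225b = −0.4.
Solving gives a = 0.85228, b = 0.09292.
Unit vector along 070° is (sin 70°, cos 70°) = (0.9397, 0.3420).
Slope in that direction = a·(0.9397) + b·(0.3420) = 0.83266.
Apparent dip = arctan|0.83266| = 39.78° (true dip is 40.6°, so apparent ≤ true as expected).

39.78°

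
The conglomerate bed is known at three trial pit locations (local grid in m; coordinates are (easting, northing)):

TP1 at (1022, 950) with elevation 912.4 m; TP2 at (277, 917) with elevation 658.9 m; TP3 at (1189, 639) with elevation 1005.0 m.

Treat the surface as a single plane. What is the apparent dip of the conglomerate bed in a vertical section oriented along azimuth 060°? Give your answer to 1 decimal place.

13.6°

Let the plane be z = a·E + b·N + c.
TP2−TP1: −745a − 33b = −253.5;  TP3−TP1: 167a − 311b = 92.6.
Solving gives a = 0.34525, b = −0.11236.
Unit vector along 060° is (sin 60°, cos 60°) = (0.8660, 0.5000).
Slope in that direction = a·(0.8660) + b·(0.5000) = 0.24281.
Apparent dip = arctan|0.24281| = 13.6° (true dip is 20.0°, so apparent ≤ true as expected).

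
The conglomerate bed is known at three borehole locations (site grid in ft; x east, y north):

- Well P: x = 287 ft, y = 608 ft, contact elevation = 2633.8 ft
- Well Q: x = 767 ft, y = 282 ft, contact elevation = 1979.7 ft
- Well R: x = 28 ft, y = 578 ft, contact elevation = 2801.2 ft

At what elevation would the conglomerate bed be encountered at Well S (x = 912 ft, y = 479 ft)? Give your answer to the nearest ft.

2048 ft

Let the plane be z = a·x + b·y + c.
Well Q−Well P: 480a − 326b = −654.1;  Well R−Well P: −259a − 30b = 167.4.
Solving gives a = −0.75071, b = 0.90111.
Then c = 2633.8 − a·287 − b·608 = 2301.38.
At (912, 479): z = −684.6 + 431.6 + 2301.38 = 2048.4 ft.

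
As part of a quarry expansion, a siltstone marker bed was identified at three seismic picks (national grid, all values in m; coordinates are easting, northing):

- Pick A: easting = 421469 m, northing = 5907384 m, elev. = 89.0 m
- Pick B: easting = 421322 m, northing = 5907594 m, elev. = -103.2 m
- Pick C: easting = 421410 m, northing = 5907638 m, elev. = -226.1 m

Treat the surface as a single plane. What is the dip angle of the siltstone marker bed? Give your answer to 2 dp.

Two edge vectors: Pick A→Pick B = (-147, 210, -192.2), Pick A→Pick C = (-59, 254, -315.1).
Normal n = (Pick A→Pick B) × (Pick A→Pick C) = (-17352.2, -34979.9, -24948).
So ∂z/∂easting = −n_x/n_z = −0.69553 and ∂z/∂northing = −n_y/n_z = −1.40211.
Gradient magnitude |∇z| = √(a² + b²) = √(0.48377 + 1.96592) = 1.56515.
True dip = arctan(1.56515) = 57.42°, dipping toward NNE (azimuth ≈ 026°).

57.42°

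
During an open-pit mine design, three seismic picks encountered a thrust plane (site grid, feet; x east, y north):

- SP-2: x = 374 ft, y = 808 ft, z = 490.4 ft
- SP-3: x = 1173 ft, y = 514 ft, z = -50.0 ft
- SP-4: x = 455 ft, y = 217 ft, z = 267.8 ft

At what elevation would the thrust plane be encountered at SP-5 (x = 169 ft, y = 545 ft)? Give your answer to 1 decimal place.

527.8 ft

Let the plane be z = a·x + b·y + c.
SP-3−SP-2: 799a − 294b = −540.4;  SP-4−SP-2: 81a − 591b = −222.6.
Solving gives a = −0.566313, b = 0.299033.
Then c = 490.4 − a·374 − b·808 = 460.58.
At (169, 545): z = −95.7 + 163.0 + 460.58 = 527.8 ft.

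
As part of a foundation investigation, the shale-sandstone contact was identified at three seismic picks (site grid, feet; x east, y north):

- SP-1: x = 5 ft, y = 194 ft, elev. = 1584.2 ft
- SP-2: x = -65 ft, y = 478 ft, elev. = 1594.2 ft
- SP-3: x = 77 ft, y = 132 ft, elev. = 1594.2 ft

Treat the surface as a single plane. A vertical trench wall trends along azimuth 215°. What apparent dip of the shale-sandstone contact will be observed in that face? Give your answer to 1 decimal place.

11.1°

Let the plane be z = a·x + b·y + c.
SP-2−SP-1: −70a + 284b = 10;  SP-3−SP-1: 72a − 62b = 10.
Solving gives a = 0.21480, b = 0.08815.
Unit vector along 215° is (sin 215°, cos 215°) = (-0.5736, -0.8192).
Slope in that direction = a·(-0.5736) + b·(-0.8192) = −0.19542.
Apparent dip = arctan|0.19542| = 11.1° (true dip is 13.1°, so apparent ≤ true as expected).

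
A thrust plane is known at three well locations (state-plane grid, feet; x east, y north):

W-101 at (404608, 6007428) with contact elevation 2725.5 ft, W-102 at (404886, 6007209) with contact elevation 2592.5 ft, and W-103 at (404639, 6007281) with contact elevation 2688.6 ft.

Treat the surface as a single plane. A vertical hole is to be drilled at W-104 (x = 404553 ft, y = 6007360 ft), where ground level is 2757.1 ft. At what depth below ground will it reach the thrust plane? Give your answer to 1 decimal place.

Two edge vectors: W-101→W-102 = (278, -219, -133), W-101→W-103 = (31, -147, -36.9).
Normal n = (W-101→W-102) × (W-101→W-103) = (-11469.9, 6135.2, -34077).
So ∂z/∂x = −n_x/n_z = −0.336587728 and ∂z/∂y = −n_y/n_z = 0.180039323.
Intercept c from W-101: 2725.5 + 136186.09 − 1081573.27 = −942661.68.
At (404553, 6007360): z_contact = −136167.58 + 1081561.03 − 942661.68 = 2731.77 ft.
Depth below ground = 2757.1 − 2731.77 = 25.3 ft.

25.3 ft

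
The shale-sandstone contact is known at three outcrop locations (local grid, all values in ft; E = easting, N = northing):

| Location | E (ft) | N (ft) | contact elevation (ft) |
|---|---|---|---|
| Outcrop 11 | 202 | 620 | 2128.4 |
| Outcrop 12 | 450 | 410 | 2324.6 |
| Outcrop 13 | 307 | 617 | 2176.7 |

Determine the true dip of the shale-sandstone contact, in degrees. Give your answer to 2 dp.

31.13°

Let the plane be z = a·E + b·N + c.
Outcrop 12−Outcrop 11: 248a − 210b = 196.2;  Outcrop 13−Outcrop 11: 105a − 3b = 48.3.
Solving gives a = 0.44844, b = −0.40470.
Gradient magnitude |∇z| = √(a² + b²) = √(0.20110 + 0.16378) = 0.60405.
True dip = arctan(0.60405) = 31.13°, dipping toward NW (azimuth ≈ 312°).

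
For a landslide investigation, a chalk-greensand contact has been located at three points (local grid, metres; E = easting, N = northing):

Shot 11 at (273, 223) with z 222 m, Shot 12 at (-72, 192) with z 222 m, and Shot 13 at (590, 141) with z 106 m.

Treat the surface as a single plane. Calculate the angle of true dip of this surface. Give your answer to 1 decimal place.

Let the plane be z = a·E + b·N + c.
Shot 12−Shot 11: −345a − 31b = 0;  Shot 13−Shot 11: 317a − 82b = −116.
Solving gives a = −0.09434, b = 1.04993.
Gradient magnitude |∇z| = √(a² + b²) = √(0.00890 + 1.10234) = 1.05416.
True dip = arctan(1.05416) = 46.5°, dipping toward S (azimuth ≈ 175°).

46.5°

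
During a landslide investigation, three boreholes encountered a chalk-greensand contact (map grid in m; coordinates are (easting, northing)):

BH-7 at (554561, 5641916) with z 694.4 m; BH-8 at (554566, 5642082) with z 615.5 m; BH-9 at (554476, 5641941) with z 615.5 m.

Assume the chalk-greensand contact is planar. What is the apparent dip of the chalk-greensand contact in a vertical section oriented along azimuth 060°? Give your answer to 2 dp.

23.14°

Let the plane be z = a·E + b·N + c.
BH-8−BH-7: 5a + 166b = −78.9;  BH-9−BH-7: −85a + 25b = −78.9.
Solving gives a = 0.78152, b = −0.49884.
Unit vector along 060° is (sin 60°, cos 60°) = (0.8660, 0.5000).
Slope in that direction = a·(0.8660) + b·(0.5000) = 0.42739.
Apparent dip = arctan|0.42739| = 23.14° (true dip is 42.8°, so apparent ≤ true as expected).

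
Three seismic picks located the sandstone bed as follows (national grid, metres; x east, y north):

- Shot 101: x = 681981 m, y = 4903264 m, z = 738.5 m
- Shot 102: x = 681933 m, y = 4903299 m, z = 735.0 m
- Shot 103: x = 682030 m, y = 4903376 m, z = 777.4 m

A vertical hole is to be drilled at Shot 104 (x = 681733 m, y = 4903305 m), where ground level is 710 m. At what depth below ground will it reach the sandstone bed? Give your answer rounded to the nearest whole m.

23 m

Let the plane be z = a·x + b·y + c.
Shot 102−Shot 101: −48a + 35b = −3.5;  Shot 103−Shot 101: 49a + 112b = 38.9.
Solving gives a = 0.24728529, b = 0.23913411.
Then c = 738.5 − a·681981 − b·4903264 = −1340443.06.
At (681733, 4903305): z_contact = 168582.5 + 1172547.5 − 1340443.06 = 687.0 m.
Depth below ground = 710 − 687.0 = 23 m.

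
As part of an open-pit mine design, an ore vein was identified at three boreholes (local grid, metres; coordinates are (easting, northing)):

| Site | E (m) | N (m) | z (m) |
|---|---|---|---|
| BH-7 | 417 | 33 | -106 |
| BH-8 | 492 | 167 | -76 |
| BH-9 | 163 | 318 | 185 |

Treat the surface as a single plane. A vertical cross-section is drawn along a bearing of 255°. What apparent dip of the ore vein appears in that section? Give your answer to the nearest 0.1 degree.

21.5°

Let the plane be z = a·E + b·N + c.
BH-8−BH-7: 75a + 134b = 30;  BH-9−BH-7: −254a + 285b = 291.
Solving gives a = −0.54942, b = 0.53139.
Unit vector along 255° is (sin 255°, cos 255°) = (-0.9659, -0.2588).
Slope in that direction = a·(-0.9659) + b·(-0.2588) = 0.39317.
Apparent dip = arctan|0.39317| = 21.5° (true dip is 37.4°, so apparent ≤ true as expected).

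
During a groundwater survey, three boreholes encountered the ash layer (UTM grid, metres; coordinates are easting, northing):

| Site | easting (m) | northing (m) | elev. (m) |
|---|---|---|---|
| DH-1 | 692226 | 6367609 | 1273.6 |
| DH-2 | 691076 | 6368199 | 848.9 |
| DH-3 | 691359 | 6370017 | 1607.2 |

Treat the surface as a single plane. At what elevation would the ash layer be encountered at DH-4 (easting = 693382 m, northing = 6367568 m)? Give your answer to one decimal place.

Let the plane be z = a·easting + b·northing + c.
DH-2−DH-1: −1150a + 590b = −424.7;  DH-3−DH-1: −867a + 2408b = 333.6.
Solving gives a = 0.540159368, b = 0.333022497.
Then c = 1273.6 − a·692226 − b·6367609 = −2493195.81.
At (693382, 6367568): z = 374536.8 + 2120543.4 − 2493195.81 = 1884.4 m.

1884.4 m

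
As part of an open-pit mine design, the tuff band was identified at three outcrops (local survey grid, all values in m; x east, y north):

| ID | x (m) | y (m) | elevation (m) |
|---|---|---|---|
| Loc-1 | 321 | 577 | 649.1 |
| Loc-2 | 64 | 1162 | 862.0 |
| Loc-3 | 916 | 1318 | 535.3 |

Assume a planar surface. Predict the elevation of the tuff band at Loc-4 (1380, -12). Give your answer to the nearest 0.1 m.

101.4 m

Let the plane be z = a·x + b·y + c.
Loc-2−Loc-1: −257a + 585b = 212.9;  Loc-3−Loc-1: 595a + 741b = −113.8.
Solving gives a = −0.416577, b = 0.180922.
Then c = 649.1 − a·321 − b·577 = 678.43.
At (1380, -12): z = −574.9 − 2.2 + 678.43 = 101.4 m.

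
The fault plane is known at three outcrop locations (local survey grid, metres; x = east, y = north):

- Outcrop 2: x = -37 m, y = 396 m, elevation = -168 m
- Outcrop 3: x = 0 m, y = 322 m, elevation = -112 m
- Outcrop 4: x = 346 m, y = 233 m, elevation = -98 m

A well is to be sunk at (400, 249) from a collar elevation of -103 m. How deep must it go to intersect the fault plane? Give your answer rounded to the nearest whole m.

18 m

Let the plane be z = a·x + b·y + c.
Outcrop 3−Outcrop 2: 37a − 74b = 56;  Outcrop 4−Outcrop 2: 383a − 163b = 70.
Solving gives a = −0.17695, b = −0.84523.
Then c = -168 − a·-37 − b·396 = 160.17.
At (400, 249): z_contact = −70.8 − 210.5 + 160.17 = -121.1 m.
Depth below ground = -103 − (-121.1) = 18 m.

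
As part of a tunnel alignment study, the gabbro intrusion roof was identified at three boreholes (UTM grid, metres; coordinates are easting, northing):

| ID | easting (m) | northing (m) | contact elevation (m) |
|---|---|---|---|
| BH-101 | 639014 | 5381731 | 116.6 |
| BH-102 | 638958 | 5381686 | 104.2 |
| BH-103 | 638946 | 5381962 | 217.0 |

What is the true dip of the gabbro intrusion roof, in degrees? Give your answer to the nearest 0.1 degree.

Let the plane be z = a·easting + b·northing + c.
BH-102−BH-101: −56a − 45b = −12.4;  BH-103−BH-101: −68a + 231b = 100.4.
Solving gives a = −0.10338, b = 0.40420.
Gradient magnitude |∇z| = √(a² + b²) = √(0.01069 + 0.16338) = 0.41721.
True dip = arctan(0.41721) = 22.6°, dipping toward SSE (azimuth ≈ 166°).

22.6°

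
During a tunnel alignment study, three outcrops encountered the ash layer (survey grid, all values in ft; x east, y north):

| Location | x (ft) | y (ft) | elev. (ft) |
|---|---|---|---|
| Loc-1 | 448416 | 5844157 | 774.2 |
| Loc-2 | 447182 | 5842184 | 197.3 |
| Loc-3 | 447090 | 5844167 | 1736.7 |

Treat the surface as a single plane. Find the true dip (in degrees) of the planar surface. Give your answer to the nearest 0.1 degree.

Two edge vectors: Loc-1→Loc-2 = (-1234, -1973, -576.9), Loc-1→Loc-3 = (-1326, 10, 962.5).
Normal n = (Loc-1→Loc-2) × (Loc-1→Loc-3) = (-1893243.5, 1952694.4, -2628538).
So ∂z/∂x = −n_x/n_z = −0.72026 and ∂z/∂y = −n_y/n_z = 0.74288.
Gradient magnitude |∇z| = √(a² + b²) = √(0.51878 + 0.55187) = 1.03472.
True dip = arctan(1.03472) = 46.0°, dipping toward SE (azimuth ≈ 136°).

46.0°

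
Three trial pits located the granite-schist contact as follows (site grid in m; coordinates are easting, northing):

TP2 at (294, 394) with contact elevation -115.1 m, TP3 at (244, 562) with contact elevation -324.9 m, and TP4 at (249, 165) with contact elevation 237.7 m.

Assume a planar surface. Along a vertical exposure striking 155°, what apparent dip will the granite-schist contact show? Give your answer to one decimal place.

46.2°

Two edge vectors: TP2→TP3 = (-50, 168, -209.8), TP2→TP4 = (-45, -229, 352.8).
Normal n = (TP2→TP3) × (TP2→TP4) = (11226.2, 27081, 19010).
So ∂z/∂easting = −n_x/n_z = −0.59054 and ∂z/∂northing = −n_y/n_z = −1.42457.
Unit vector along 155° is (sin 155°, cos 155°) = (0.4226, -0.9063).
Slope in that direction = a·(0.4226) + b·(-0.9063) = 1.04152.
Apparent dip = arctan|1.04152| = 46.2° (true dip is 57.0°, so apparent ≤ true as expected).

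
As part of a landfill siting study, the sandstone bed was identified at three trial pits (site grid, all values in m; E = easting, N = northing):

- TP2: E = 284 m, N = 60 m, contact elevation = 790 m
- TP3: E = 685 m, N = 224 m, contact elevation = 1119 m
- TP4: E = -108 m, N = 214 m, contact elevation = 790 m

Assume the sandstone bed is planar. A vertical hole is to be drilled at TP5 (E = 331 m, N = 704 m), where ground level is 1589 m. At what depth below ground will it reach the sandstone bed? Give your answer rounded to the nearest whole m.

Let the plane be z = a·E + b·N + c.
TP3−TP2: 401a + 164b = 329;  TP4−TP2: −392a + 154b = 0.
Solving gives a = 0.40198, b = 1.02321.
Then c = 790 − a·284 − b·60 = 614.45.
At (331, 704): z_contact = 133.1 + 720.3 + 614.45 = 1467.8 m.
Depth below ground = 1589 − 1467.8 = 121 m.

121 m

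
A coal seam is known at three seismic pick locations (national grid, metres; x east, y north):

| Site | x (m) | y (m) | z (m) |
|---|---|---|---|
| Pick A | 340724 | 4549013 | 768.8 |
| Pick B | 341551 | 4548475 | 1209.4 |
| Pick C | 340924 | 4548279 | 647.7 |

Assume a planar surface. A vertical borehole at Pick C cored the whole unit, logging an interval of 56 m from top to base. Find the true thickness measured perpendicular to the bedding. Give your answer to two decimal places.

Two edge vectors: Pick A→Pick B = (827, -538, 440.6), Pick A→Pick C = (200, -734, -121.1).
Normal n = (Pick A→Pick B) × (Pick A→Pick C) = (388552.2, 188269.7, -499418).
So ∂z/∂x = −n_x/n_z = 0.77801 and ∂z/∂y = −n_y/n_z = 0.37698.
|∇z| = √(a²+b²) = 0.86453, so dip δ = arctan(0.86453) = 40.84°.
True thickness = vertical thickness × cos δ = 56 × cos 40.84° = 42.36 m.

42.36 m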